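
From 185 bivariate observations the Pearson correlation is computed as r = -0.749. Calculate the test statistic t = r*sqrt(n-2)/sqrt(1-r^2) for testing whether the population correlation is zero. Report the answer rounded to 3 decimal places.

1 − r² = 1 − 0.561001 = 0.438999;  √(1−r²) = 0.662570
√(n−2) = √183 = 13.527749
t = r·√(n−2)/√(1−r²) = -0.749 · 13.527749 / 0.662570 = -15.292

-15.292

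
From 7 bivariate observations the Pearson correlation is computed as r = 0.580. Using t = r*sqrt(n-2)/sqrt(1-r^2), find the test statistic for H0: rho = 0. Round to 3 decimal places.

1 − r² = 1 − 0.336400 = 0.663600;  √(1−r²) = 0.814616
√(n−2) = √5 = 2.236068
t = r·√(n−2)/√(1−r²) = 0.580 · 2.236068 / 0.814616 = 1.592

1.592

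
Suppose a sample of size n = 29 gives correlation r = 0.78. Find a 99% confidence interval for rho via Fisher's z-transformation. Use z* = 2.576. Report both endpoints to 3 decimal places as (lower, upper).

(0.493, 0.914)

z_r = atanh(0.78) = 1.045371;  SE = 1/√(n−3) = 1/√26 = 0.196116
z-limits: 1.045371 ± 2.576·0.196116 = 1.045371 ± 0.505195 = [0.540176, 1.550566]
ρ-limits: (tanh 0.540176, tanh 1.550566) = (0.493, 0.914)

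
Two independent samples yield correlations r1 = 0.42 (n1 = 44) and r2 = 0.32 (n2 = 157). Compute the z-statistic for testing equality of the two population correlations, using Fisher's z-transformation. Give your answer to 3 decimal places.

0.660

Fisher z-transforms: z1 = atanh(0.42) = 0.447692, z2 = atanh(0.32) = 0.331647; difference d = 0.116045
Var(d) = 1/41 + 1/154 = 0.0243902 + 0.0064935 = 0.0308837
z = d/√Var(d) = 0.116045 / √0.0308837 = 0.116045 / 0.175738 = 0.660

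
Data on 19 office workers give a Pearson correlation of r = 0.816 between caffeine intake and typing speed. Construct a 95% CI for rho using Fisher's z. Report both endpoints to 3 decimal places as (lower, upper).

z_r = atanh(0.816) = 1.144728;  SE = 1/√(n−3) = 1/√16 = 0.250000
z-limits: 1.144728 ± 1.960·0.250000 = 1.144728 ± 0.490000 = [0.654728, 1.634728]
ρ-limits: (tanh 0.654728, tanh 1.634728) = (0.575, 0.927)

(0.575, 0.927)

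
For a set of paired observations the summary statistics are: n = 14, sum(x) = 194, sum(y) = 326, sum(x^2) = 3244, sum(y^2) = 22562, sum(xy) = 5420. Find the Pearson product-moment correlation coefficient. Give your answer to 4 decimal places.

S_xy = nΣxy − ΣxΣy = 14·5420 − 194·326 = 75880 − 63244 = 12636
S_xx = nΣx² − (Σx)² = 14·3244 − 194² = 45416 − 37636 = 7780
S_yy = nΣy² − (Σy)² = 14·22562 − 326² = 315868 − 106276 = 209592
r = S_xy / √(S_xx·S_yy) = 12636 / √(7780·209592) = 12636 / √1630625760 = 12636 / 40381.0074 = 0.3129

0.3129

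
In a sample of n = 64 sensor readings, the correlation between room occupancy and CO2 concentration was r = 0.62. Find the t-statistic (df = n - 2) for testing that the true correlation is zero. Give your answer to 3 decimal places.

1 − r² = 1 − 0.3844 = 0.6156;  √(1−r²) = 0.784602
√(n−2) = √62 = 7.874008
t = r·√(n−2)/√(1−r²) = 0.62 · 7.874008 / 0.784602 = 6.222

6.222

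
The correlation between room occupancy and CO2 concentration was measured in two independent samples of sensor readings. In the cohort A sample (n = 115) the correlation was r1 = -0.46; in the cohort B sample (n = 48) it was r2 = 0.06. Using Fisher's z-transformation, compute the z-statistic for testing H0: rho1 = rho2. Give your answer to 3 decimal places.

-3.158

z1 = atanh(-0.46) = -0.497311,  z2 = atanh(0.06) = 0.060072
SE = √(1/(n1−3) + 1/(n2−3)) = √(1/112 + 1/45) = √(0.0089286 + 0.0222222) = √0.0311508 = 0.176496
z = (z1 − z2)/SE = (-0.497311 − 0.060072) / 0.176496 = -0.557383 / 0.176496 = -3.158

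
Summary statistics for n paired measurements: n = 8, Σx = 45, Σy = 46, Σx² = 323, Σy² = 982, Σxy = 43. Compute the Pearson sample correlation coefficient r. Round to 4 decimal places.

-0.9636

S_xy = nΣxy − ΣxΣy = 8·43 − 45·46 = 344 − 2070 = -1726
S_xx = nΣx² − (Σx)² = 8·323 − 45² = 2584 − 2025 = 559
S_yy = nΣy² − (Σy)² = 8·982 − 46² = 7856 − 2116 = 5740
r = S_xy / √(S_xx·S_yy) = -1726 / √(559·5740) = -1726 / √3208660 = -1726 / 1791.2733 = -0.9636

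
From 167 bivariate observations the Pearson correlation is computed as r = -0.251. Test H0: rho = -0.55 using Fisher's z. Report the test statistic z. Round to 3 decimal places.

4.635

Fisher z: atanh(-0.251) = -0.256480, atanh(-0.55) = -0.618381
z = (z_r − z_0)·√(n−3) = (-0.256480 − (-0.618381))·√164 = 0.361901 · 12.806248 = 4.635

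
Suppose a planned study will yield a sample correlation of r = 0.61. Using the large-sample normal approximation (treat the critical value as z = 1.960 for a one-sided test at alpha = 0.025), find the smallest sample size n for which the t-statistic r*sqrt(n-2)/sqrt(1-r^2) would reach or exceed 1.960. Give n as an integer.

9

r√(n−2)/√(1−r²) ≥ 1.960  ⇔  n−2 ≥ (1.960)²·(1−r²)/r²
(1−r²)/r² = (1−0.3721)/0.3721 = 1.6874
n ≥ 2 + 3.8416·1.6874 = 2 + 6.4823 = 8.4823
⌈8.4823⌉ = 9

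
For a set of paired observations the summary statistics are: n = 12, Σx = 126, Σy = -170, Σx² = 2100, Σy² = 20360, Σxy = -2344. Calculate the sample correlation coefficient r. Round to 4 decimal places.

S_xy = nΣxy − ΣxΣy = 12·(-2344) − 126·(-170) = -28128 − (-21420) = -6708
S_xx = nΣx² − (Σx)² = 12·2100 − 126² = 25200 − 15876 = 9324
S_yy = nΣy² − (Σy)² = 12·20360 − (-170)² = 244320 − 28900 = 215420
r = S_xy / √(S_xx·S_yy) = -6708 / √(9324·215420) = -6708 / √2008576080 = -6708 / 44817.1405 = -0.1497

-0.1497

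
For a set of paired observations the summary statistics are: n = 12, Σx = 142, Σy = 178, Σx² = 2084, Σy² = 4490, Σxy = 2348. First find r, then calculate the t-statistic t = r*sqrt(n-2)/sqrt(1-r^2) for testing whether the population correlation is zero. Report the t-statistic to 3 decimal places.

0.921

Numerator: nΣxy − (Σx)(Σy) = 12·2348 − (142)(178) = 2900
Denominator: √[(nΣx²−(Σx)²)(nΣy²−(Σy)²)]
  nΣx²−(Σx)² = 12·2084 − 20164 = 4844;  nΣy²−(Σy)² = 12·4490 − 31684 = 22196
  √(4844·22196) = √107517424 = 10369.0609
r = 2900 / 10369.0609 = 0.2797
t = r·√(n−2)/√(1−r²) = 0.2797·√10 / √(1−0.078232) = 0.884489 / 0.960087 = 0.921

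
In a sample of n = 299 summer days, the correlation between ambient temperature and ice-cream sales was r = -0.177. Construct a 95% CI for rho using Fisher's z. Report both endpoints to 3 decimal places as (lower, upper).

(-0.285, -0.065)

z_r = atanh(-0.177) = -0.178884;  SE = 1/√(n−3) = 1/√296 = 0.058124
z-limits: -0.178884 ± 1.960·0.058124 = -0.178884 ± 0.113923 = [-0.292807, -0.064961]
ρ-limits: (tanh -0.292807, tanh -0.064961) = (-0.285, -0.065)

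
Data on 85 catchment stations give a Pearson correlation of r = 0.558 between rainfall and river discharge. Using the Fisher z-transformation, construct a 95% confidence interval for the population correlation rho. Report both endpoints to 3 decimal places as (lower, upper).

z_r = atanh(0.558) = 0.629924;  SE = 1/√(n−3) = 1/√82 = 0.110432
z-limits: 0.629924 ± 1.960·0.110432 = 0.629924 ± 0.216447 = [0.413477, 0.846371]
ρ-limits: (tanh 0.413477, tanh 0.846371) = (0.391, 0.689)

(0.391, 0.689)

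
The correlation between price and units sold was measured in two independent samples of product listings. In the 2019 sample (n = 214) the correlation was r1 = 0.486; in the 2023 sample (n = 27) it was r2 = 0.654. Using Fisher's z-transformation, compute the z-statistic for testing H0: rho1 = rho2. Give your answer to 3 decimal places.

Fisher z-transforms: z1 = atanh(0.486) = 0.530810, z2 = atanh(0.654) = 0.782257; difference d = -0.251447
Var(d) = 1/211 + 1/24 = 0.0047393 + 0.0416667 = 0.0464060
z = d/√Var(d) = -0.251447 / √0.0464060 = -0.251447 / 0.215421 = -1.167

-1.167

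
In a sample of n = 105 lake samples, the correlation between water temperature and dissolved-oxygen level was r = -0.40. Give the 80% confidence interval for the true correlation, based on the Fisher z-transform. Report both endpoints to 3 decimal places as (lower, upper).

(-0.501, -0.288)

z_r = atanh(-0.40) = -0.423649;  SE = 1/√(n−3) = 1/√102 = 0.099015
z-limits: -0.423649 ± 1.282·0.099015 = -0.423649 ± 0.126937 = [-0.550586, -0.296712]
ρ-limits: (tanh -0.550586, tanh -0.296712) = (-0.501, -0.288)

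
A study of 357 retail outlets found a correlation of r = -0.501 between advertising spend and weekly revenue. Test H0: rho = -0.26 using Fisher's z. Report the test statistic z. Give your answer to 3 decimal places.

-5.353

z_r = atanh(-0.501) = -0.550640,  z_0 = atanh(-0.26) = -0.266108
SE = 1/√(n−3) = 1/√354 = 0.053149
z = (z_r − z_0)/SE = (-0.550640 − (-0.266108)) / 0.053149 = -0.284532 / 0.053149 = -5.353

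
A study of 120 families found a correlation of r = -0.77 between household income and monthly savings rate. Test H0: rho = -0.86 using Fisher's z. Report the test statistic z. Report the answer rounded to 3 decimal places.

2.953

Fisher z: atanh(-0.77) = -1.020328, atanh(-0.86) = -1.293345
z = (z_r − z_0)·√(n−3) = (-1.020328 − (-1.293345))·√117 = 0.273017 · 10.816654 = 2.953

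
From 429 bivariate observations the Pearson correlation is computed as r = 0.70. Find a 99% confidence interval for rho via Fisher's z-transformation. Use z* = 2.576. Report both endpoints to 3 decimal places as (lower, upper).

(0.631, 0.758)

Fisher z: z_r = atanh(r) = ½·ln((1+0.70)/(1−0.70)) = 0.867301
SE(z) = 1/√(n−3) = 1/√426 = 0.048450
99% ⇒ z* = 2.576; margin = 2.576·0.048450 = 0.124807
CI on z-scale: (0.742494, 0.992108)
Back-transform: tanh(0.742494) = 0.630650, tanh(0.992108) = 0.758260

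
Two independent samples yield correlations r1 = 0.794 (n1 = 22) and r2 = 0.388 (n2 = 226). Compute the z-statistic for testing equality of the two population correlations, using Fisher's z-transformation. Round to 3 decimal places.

2.815

z1 = atanh(0.794) = 1.082163,  z2 = atanh(0.388) = 0.409443
SE = √(1/(n1−3) + 1/(n2−3)) = √(1/19 + 1/223) = √(0.0526316 + 0.0044843) = √0.0571159 = 0.238989
z = (z1 − z2)/SE = (1.082163 − 0.409443) / 0.238989 = 0.672720 / 0.238989 = 2.815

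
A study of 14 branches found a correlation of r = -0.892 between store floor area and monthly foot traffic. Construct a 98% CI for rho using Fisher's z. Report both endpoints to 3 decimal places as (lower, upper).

(-0.972, -0.623)

Fisher z: z_r = atanh(r) = ½·ln((1+(-0.892))/(1−(-0.892))) = -1.431629
SE(z) = 1/√(n−3) = 1/√11 = 0.301511
98% ⇒ z* = 2.326; margin = 2.326·0.301511 = 0.701315
CI on z-scale: (-2.132944, -0.730314)
Back-transform: tanh(-2.132944) = -0.972310, tanh(-0.730314) = -0.623257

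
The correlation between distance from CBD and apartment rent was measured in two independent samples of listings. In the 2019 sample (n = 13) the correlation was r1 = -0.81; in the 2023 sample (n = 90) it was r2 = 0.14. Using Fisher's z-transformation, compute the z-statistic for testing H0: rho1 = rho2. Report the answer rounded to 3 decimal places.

-3.797

Fisher z-transforms: z1 = atanh(-0.81) = -1.127029, z2 = atanh(0.14) = 0.140926; difference d = -1.267955
Var(d) = 1/10 + 1/87 = 0.1000000 + 0.0114943 = 0.1114943
z = d/√Var(d) = -1.267955 / √0.1114943 = -1.267955 / 0.333908 = -3.797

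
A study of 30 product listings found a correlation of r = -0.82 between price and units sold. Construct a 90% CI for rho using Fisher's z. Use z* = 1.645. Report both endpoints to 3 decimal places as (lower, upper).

(-0.900, -0.686)

Fisher z: z_r = atanh(r) = ½·ln((1+(-0.82))/(1−(-0.82))) = -1.156817
SE(z) = 1/√(n−3) = 1/√27 = 0.192450
90% ⇒ z* = 1.645; margin = 1.645·0.192450 = 0.316580
CI on z-scale: (-1.473397, -0.840237)
Back-transform: tanh(-1.473397) = -0.900223, tanh(-0.840237) = -0.685935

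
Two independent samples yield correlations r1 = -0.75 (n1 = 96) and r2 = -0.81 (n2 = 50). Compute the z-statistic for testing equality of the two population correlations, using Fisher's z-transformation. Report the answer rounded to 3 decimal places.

0.861

z1 = atanh(-0.75) = -0.972955,  z2 = atanh(-0.81) = -1.127029
SE = √(1/(n1−3) + 1/(n2−3)) = √(1/93 + 1/47) = √(0.0107527 + 0.0212766) = √0.0320293 = 0.178967
z = (z1 − z2)/SE = (-0.972955 − (-1.127029)) / 0.178967 = 0.154074 / 0.178967 = 0.861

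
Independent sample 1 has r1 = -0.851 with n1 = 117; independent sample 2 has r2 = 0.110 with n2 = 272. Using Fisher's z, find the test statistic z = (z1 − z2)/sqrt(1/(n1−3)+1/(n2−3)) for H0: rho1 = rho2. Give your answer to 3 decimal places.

-12.261

z1 = atanh(-0.851) = -1.259768,  z2 = atanh(0.110) = 0.110447
SE = √(1/(n1−3) + 1/(n2−3)) = √(1/114 + 1/269) = √(0.0087719 + 0.0037175) = √0.0124894 = 0.111756
z = (z1 − z2)/SE = (-1.259768 − 0.110447) / 0.111756 = -1.370215 / 0.111756 = -12.261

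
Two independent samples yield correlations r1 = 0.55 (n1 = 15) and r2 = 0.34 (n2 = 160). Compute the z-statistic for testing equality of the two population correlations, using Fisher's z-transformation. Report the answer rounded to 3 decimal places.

0.882

z1 = atanh(0.55) = 0.618381,  z2 = atanh(0.34) = 0.354093
SE = √(1/(n1−3) + 1/(n2−3)) = √(1/12 + 1/157) = √(0.0833333 + 0.0063694) = √0.0897027 = 0.299504
z = (z1 − z2)/SE = (0.618381 − 0.354093) / 0.299504 = 0.264288 / 0.299504 = 0.882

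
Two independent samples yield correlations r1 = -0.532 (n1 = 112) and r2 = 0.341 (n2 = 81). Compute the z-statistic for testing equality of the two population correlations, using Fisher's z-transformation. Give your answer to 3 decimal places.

-6.393

Fisher z-transforms: z1 = atanh(-0.532) = -0.592931, z2 = atanh(0.341) = 0.355224; difference d = -0.948155
Var(d) = 1/109 + 1/78 = 0.0091743 + 0.0128205 = 0.0219948
z = d/√Var(d) = -0.948155 / √0.0219948 = -0.948155 / 0.148306 = -6.393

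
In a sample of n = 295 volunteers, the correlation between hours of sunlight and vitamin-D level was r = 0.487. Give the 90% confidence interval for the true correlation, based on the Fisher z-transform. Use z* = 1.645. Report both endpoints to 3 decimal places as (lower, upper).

Fisher z: z_r = atanh(r) = ½·ln((1+0.487)/(1−0.487)) = 0.532120
SE(z) = 1/√(n−3) = 1/√292 = 0.058521
90% ⇒ z* = 1.645; margin = 1.645·0.058521 = 0.096267
CI on z-scale: (0.435853, 0.628387)
Back-transform: tanh(0.435853) = 0.410201, tanh(0.628387) = 0.556941

(0.410, 0.557)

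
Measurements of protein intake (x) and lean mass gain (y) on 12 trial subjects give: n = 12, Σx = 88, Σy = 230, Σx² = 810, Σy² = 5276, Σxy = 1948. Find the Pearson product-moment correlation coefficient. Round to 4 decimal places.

Numerator: nΣxy − (Σx)(Σy) = 12·1948 − (88)(230) = 3136
Denominator: √[(nΣx²−(Σx)²)(nΣy²−(Σy)²)]
  nΣx²−(Σx)² = 12·810 − 7744 = 1976;  nΣy²−(Σy)² = 12·5276 − 52900 = 10412
  √(1976·10412) = √20574112 = 4535.8695
r = 3136 / 4535.8695 = 0.6914

0.6914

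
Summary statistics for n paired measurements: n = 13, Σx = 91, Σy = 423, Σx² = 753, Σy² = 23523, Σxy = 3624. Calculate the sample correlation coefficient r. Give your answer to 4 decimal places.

Numerator: nΣxy − (Σx)(Σy) = 13·3624 − (91)(423) = 8619
Denominator: √[(nΣx²−(Σx)²)(nΣy²−(Σy)²)]
  nΣx²−(Σx)² = 13·753 − 8281 = 1508;  nΣy²−(Σy)² = 13·23523 − 178929 = 126870
  √(1508·126870) = √191319960 = 13831.8459
r = 8619 / 13831.8459 = 0.6231

0.6231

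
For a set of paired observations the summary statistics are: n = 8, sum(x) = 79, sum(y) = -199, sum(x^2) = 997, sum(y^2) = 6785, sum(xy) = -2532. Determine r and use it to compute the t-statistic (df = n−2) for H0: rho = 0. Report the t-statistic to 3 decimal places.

-5.017

S_xy = nΣxy − ΣxΣy = 8·(-2532) − 79·(-199) = -20256 − (-15721) = -4535
S_xx = nΣx² − (Σx)² = 8·997 − 79² = 7976 − 6241 = 1735
S_yy = nΣy² − (Σy)² = 8·6785 − (-199)² = 54280 − 39601 = 14679
r = S_xy / √(S_xx·S_yy) = -4535 / √(1735·14679) = -4535 / √25468065 = -4535 / 5046.5894 = -0.8986
t = r·√(n−2)/√(1−r²) = -0.8986·√6 / √(1−0.807482) = -2.201111 / 0.438769 = -5.017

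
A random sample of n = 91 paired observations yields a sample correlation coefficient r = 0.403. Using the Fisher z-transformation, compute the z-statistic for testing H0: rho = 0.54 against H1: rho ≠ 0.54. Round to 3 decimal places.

z_r = atanh(0.403) = 0.427225,  z_0 = atanh(0.54) = 0.604156
SE = 1/√(n−3) = 1/√88 = 0.106600
z = (z_r − z_0)/SE = (0.427225 − 0.604156) / 0.106600 = -0.176931 / 0.106600 = -1.660

-1.660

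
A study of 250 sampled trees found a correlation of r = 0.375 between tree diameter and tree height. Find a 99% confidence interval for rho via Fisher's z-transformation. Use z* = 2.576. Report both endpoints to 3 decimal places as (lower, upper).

z_r = atanh(0.375) = 0.394229;  SE = 1/√(n−3) = 1/√247 = 0.063628
z-limits: 0.394229 ± 2.576·0.063628 = 0.394229 ± 0.163906 = [0.230323, 0.558135]
ρ-limits: (tanh 0.230323, tanh 0.558135) = (0.226, 0.507)

(0.226, 0.507)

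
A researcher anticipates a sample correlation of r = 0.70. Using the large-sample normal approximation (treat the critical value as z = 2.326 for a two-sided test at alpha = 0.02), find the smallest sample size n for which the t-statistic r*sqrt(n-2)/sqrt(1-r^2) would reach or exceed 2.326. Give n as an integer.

8

Need r·√(n−2)/√(1−r²) ≥ 2.326
√(n−2) ≥ 2.326·√(1−0.4900) / 0.70 = 2.326·0.714143 / 0.70 = 2.3730
n−2 ≥ 5.6311  ⇒  n ≥ 7.6311
Smallest integer n = 8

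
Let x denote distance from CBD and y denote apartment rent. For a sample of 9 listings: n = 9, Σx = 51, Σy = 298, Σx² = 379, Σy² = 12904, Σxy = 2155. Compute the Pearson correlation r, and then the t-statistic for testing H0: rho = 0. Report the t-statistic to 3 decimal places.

S_xy = nΣxy − ΣxΣy = 9·2155 − 51·298 = 19395 − 15198 = 4197
S_xx = nΣx² − (Σx)² = 9·379 − 51² = 3411 − 2601 = 810
S_yy = nΣy² − (Σy)² = 9·12904 − 298² = 116136 − 88804 = 27332
r = S_xy / √(S_xx·S_yy) = 4197 / √(810·27332) = 4197 / √22138920 = 4197 / 4705.2014 = 0.8920
t = r·√(n−2)/√(1−r²) = 0.8920·√7 / √(1−0.795664) = 2.360010 / 0.452035 = 5.221

5.221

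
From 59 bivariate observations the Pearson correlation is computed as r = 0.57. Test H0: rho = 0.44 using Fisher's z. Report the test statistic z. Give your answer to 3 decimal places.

Fisher z: atanh(0.57) = 0.647523, atanh(0.44) = 0.472231
z = (z_r − z_0)·√(n−3) = (0.647523 − 0.472231)·√56 = 0.175292 · 7.483315 = 1.312

1.312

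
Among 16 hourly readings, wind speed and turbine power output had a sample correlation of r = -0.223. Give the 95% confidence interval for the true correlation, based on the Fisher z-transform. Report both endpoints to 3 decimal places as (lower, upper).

(-0.647, 0.307)

z_r = atanh(-0.223) = -0.226811;  SE = 1/√(n−3) = 1/√13 = 0.277350
z-limits: -0.226811 ± 1.960·0.277350 = -0.226811 ± 0.543606 = [-0.770417, 0.316795]
ρ-limits: (tanh -0.770417, tanh 0.316795) = (-0.647, 0.307)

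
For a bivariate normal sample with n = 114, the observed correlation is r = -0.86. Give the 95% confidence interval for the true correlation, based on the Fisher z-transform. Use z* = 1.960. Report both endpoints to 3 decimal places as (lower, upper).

z_r = atanh(-0.86) = -1.293345;  SE = 1/√(n−3) = 1/√111 = 0.094916
z-limits: -1.293345 ± 1.960·0.094916 = -1.293345 ± 0.186035 = [-1.479380, -1.107310]
ρ-limits: (tanh -1.479380, tanh -1.107310) = (-0.901, -0.803)

(-0.901, -0.803)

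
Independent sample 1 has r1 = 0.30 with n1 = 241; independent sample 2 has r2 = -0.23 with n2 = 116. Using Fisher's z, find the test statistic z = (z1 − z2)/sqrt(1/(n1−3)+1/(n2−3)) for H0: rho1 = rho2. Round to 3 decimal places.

z1 = atanh(0.30) = 0.309520,  z2 = atanh(-0.23) = -0.234189
SE = √(1/(n1−3) + 1/(n2−3)) = √(1/238 + 1/113) = √(0.0042017 + 0.0088496) = √0.0130513 = 0.114242
z = (z1 − z2)/SE = (0.309520 − (-0.234189)) / 0.114242 = 0.543709 / 0.114242 = 4.759

4.759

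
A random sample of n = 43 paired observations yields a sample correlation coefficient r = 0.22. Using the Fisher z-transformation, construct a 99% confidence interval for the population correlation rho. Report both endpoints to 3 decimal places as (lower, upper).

z_r = atanh(0.22) = 0.223656;  SE = 1/√(n−3) = 1/√40 = 0.158114
z-limits: 0.223656 ± 2.576·0.158114 = 0.223656 ± 0.407302 = [-0.183646, 0.630958]
ρ-limits: (tanh -0.183646, tanh 0.630958) = (-0.182, 0.559)

(-0.182, 0.559)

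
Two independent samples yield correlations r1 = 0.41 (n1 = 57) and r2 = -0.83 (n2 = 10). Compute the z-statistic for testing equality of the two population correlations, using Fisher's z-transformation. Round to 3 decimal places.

4.042

z1 = atanh(0.41) = 0.435611,  z2 = atanh(-0.83) = -1.188136
SE = √(1/(n1−3) + 1/(n2−3)) = √(1/54 + 1/7) = √(0.0185185 + 0.1428571) = √0.1613756 = 0.401716
z = (z1 − z2)/SE = (0.435611 − (-1.188136)) / 0.401716 = 1.623747 / 0.401716 = 4.042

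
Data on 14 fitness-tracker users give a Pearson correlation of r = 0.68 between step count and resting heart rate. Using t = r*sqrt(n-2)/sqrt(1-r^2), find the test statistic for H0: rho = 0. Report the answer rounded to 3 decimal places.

3.213

1 − r² = 1 − 0.4624 = 0.5376;  √(1−r²) = 0.733212
√(n−2) = √12 = 3.464102
t = r·√(n−2)/√(1−r²) = 0.68 · 3.464102 / 0.733212 = 3.213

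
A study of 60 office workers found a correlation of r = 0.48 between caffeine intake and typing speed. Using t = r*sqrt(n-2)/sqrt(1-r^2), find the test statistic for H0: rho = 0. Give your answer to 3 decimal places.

4.167

1 − r² = 1 − 0.2304 = 0.7696;  √(1−r²) = 0.877268
√(n−2) = √58 = 7.615773
t = r·√(n−2)/√(1−r²) = 0.48 · 7.615773 / 0.877268 = 4.167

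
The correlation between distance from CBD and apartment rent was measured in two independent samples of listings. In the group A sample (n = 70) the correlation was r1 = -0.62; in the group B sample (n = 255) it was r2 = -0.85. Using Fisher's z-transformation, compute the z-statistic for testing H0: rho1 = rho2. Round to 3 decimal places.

3.864

Fisher z-transforms: z1 = atanh(-0.62) = -0.725005, z2 = atanh(-0.85) = -1.256153; difference d = 0.531148
Var(d) = 1/67 + 1/252 = 0.0149254 + 0.0039683 = 0.0188937
z = d/√Var(d) = 0.531148 / √0.0188937 = 0.531148 / 0.137454 = 3.864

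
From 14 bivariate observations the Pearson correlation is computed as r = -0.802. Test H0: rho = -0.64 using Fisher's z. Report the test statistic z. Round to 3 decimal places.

-1.148

Fisher z: atanh(-0.802) = -1.104193, atanh(-0.64) = -0.758174
z = (z_r − z_0)·√(n−3) = (-1.104193 − (-0.758174))·√11 = -0.346019 · 3.316625 = -1.148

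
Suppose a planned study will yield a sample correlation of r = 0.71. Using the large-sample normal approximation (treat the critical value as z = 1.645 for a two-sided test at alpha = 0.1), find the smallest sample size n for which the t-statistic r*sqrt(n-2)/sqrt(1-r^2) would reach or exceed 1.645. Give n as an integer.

r√(n−2)/√(1−r²) ≥ 1.645  ⇔  n−2 ≥ (1.645)²·(1−r²)/r²
(1−r²)/r² = (1−0.5041)/0.5041 = 0.9837
n ≥ 2 + 2.706025·0.9837 = 2 + 2.6619 = 4.6619
⌈4.6619⌉ = 5

5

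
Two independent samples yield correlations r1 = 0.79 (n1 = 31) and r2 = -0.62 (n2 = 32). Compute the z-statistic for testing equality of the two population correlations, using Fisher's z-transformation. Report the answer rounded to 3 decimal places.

z1 = atanh(0.79) = 1.071432,  z2 = atanh(-0.62) = -0.725005
SE = √(1/(n1−3) + 1/(n2−3)) = √(1/28 + 1/29) = √(0.0357143 + 0.0344828) = √0.0701971 = 0.264947
z = (z1 − z2)/SE = (1.071432 − (-0.725005)) / 0.264947 = 1.796437 / 0.264947 = 6.780

6.780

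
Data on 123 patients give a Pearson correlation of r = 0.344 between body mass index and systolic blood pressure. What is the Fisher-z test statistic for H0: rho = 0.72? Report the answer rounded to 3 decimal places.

z_r = atanh(0.344) = 0.358622,  z_0 = atanh(0.72) = 0.907645
SE = 1/√(n−3) = 1/√120 = 0.091287
z = (z_r − z_0)/SE = (0.358622 − 0.907645) / 0.091287 = -0.549023 / 0.091287 = -6.014

-6.014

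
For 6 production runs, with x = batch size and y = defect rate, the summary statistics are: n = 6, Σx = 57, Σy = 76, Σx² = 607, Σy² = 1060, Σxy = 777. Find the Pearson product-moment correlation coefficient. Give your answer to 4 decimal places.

0.6888

S_xy = nΣxy − ΣxΣy = 6·777 − 57·76 = 4662 − 4332 = 330
S_xx = nΣx² − (Σx)² = 6·607 − 57² = 3642 − 3249 = 393
S_yy = nΣy² − (Σy)² = 6·1060 − 76² = 6360 − 5776 = 584
r = S_xy / √(S_xx·S_yy) = 330 / √(393·584) = 330 / √229512 = 330 / 479.0741 = 0.6888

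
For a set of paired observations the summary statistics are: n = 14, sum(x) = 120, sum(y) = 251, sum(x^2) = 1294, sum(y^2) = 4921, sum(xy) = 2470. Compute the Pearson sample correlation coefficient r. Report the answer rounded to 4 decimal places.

0.9531

Numerator: nΣxy − (Σx)(Σy) = 14·2470 − (120)(251) = 4460
Denominator: √[(nΣx²−(Σx)²)(nΣy²−(Σy)²)]
  nΣx²−(Σx)² = 14·1294 − 14400 = 3716;  nΣy²−(Σy)² = 14·4921 − 63001 = 5893
  √(3716·5893) = √21898388 = 4679.5713
r = 4460 / 4679.5713 = 0.9531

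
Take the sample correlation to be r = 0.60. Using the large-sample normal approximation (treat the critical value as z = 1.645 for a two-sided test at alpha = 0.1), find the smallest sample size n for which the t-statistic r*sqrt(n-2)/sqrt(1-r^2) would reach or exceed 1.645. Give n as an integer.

7

Need r·√(n−2)/√(1−r²) ≥ 1.645
√(n−2) ≥ 1.645·√(1−0.3600) / 0.60 = 1.645·0.800000 / 0.60 = 2.1933
n−2 ≥ 4.8106  ⇒  n ≥ 6.8106
Smallest integer n = 7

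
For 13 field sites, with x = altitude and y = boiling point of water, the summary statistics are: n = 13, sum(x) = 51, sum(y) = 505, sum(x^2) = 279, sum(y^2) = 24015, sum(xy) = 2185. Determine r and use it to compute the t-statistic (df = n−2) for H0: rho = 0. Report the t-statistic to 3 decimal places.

Numerator: nΣxy − (Σx)(Σy) = 13·2185 − (51)(505) = 2650
Denominator: √[(nΣx²−(Σx)²)(nΣy²−(Σy)²)]
  nΣx²−(Σx)² = 13·279 − 2601 = 1026;  nΣy²−(Σy)² = 13·24015 − 255025 = 57170
  √(1026·57170) = √58656420 = 7658.7479
r = 2650 / 7658.7479 = 0.3460
t = r·√(n−2)/√(1−r²) = 0.3460·√11 / √(1−0.119716) = 1.147552 / 0.938235 = 1.223

1.223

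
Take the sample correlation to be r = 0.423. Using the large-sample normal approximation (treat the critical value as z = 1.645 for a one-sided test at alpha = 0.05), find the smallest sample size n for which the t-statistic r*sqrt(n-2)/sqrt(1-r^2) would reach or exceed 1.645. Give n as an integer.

Need r·√(n−2)/√(1−r²) ≥ 1.645
√(n−2) ≥ 1.645·√(1−0.178929) / 0.423 = 1.645·0.906130 / 0.423 = 3.5238
n−2 ≥ 12.4172  ⇒  n ≥ 14.4172
Smallest integer n = 15

15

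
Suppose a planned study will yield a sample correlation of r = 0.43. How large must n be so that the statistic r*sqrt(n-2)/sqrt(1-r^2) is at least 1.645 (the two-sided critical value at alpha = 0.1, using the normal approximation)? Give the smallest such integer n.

Need r·√(n−2)/√(1−r²) ≥ 1.645
√(n−2) ≥ 1.645·√(1−0.1849) / 0.43 = 1.645·0.902829 / 0.43 = 3.4538
n−2 ≥ 11.9287  ⇒  n ≥ 13.9287
Smallest integer n = 14

14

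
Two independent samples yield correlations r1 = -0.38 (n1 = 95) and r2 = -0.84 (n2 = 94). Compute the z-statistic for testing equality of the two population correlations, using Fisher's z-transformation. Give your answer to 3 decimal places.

5.554

z1 = atanh(-0.38) = -0.400060,  z2 = atanh(-0.84) = -1.221174
SE = √(1/(n1−3) + 1/(n2−3)) = √(1/92 + 1/91) = √(0.0108696 + 0.0109890) = √0.0218586 = 0.147847
z = (z1 − z2)/SE = (-0.400060 − (-1.221174)) / 0.147847 = 0.821114 / 0.147847 = 5.554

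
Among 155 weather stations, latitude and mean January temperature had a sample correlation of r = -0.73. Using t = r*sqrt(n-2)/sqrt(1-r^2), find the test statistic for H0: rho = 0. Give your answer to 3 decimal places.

-13.212

1 − r² = 1 − 0.5329 = 0.4671;  √(1−r²) = 0.683447
√(n−2) = √153 = 12.369317
t = r·√(n−2)/√(1−r²) = -0.73 · 12.369317 / 0.683447 = -13.212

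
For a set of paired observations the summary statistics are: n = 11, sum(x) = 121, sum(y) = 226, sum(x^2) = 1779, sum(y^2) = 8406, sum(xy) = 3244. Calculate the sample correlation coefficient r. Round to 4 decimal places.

0.5838

Numerator: nΣxy − (Σx)(Σy) = 11·3244 − (121)(226) = 8338
Denominator: √[(nΣx²−(Σx)²)(nΣy²−(Σy)²)]
  nΣx²−(Σx)² = 11·1779 − 14641 = 4928;  nΣy²−(Σy)² = 11·8406 − 51076 = 41390
  √(4928·41390) = √203969920 = 14281.8038
r = 8338 / 14281.8038 = 0.5838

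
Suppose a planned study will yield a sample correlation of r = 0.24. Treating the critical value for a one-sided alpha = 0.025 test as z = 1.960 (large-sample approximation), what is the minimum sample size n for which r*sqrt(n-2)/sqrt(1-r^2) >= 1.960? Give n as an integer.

65

Need r·√(n−2)/√(1−r²) ≥ 1.960
√(n−2) ≥ 1.960·√(1−0.0576) / 0.24 = 1.960·0.970773 / 0.24 = 7.9280
n−2 ≥ 62.8532  ⇒  n ≥ 64.8532
Smallest integer n = 65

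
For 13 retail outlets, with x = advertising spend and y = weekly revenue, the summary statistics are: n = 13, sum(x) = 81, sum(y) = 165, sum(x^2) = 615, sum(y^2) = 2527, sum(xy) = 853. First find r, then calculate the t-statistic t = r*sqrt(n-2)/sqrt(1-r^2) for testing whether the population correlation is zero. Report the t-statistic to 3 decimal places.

S_xy = nΣxy − ΣxΣy = 13·853 − 81·165 = 11089 − 13365 = -2276
S_xx = nΣx² − (Σx)² = 13·615 − 81² = 7995 − 6561 = 1434
S_yy = nΣy² − (Σy)² = 13·2527 − 165² = 32851 − 27225 = 5626
r = S_xy / √(S_xx·S_yy) = -2276 / √(1434·5626) = -2276 / √8067684 = -2276 / 2840.3669 = -0.8013
t = r·√(n−2)/√(1−r²) = -0.8013·√11 / √(1−0.642082) = -2.657611 / 0.598262 = -4.442

-4.442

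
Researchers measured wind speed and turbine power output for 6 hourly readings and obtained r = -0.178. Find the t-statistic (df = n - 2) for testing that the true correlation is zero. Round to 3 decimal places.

1 − r² = 1 − 0.031684 = 0.968316;  √(1−r²) = 0.984030
√(n−2) = √4 = 2.000000
t = r·√(n−2)/√(1−r²) = -0.178 · 2.000000 / 0.984030 = -0.362

-0.362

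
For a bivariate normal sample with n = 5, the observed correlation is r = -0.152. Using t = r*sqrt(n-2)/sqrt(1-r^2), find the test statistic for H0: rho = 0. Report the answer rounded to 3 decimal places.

t = r·√(n−2) / √(1−r²) with r = -0.152, n = 5
  = -0.152·√3 / √(1 − 0.023104)
  = -0.152·1.732051 / 0.988380
  = -0.263272 / 0.988380 = -0.266

-0.266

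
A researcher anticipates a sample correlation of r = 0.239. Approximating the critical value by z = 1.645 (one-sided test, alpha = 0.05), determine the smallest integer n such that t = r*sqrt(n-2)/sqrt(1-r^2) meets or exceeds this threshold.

47

r√(n−2)/√(1−r²) ≥ 1.645  ⇔  n−2 ≥ (1.645)²·(1−r²)/r²
(1−r²)/r² = (1−0.057121)/0.057121 = 16.5067
n ≥ 2 + 2.706025·16.5067 = 2 + 44.6675 = 46.6675
⌈46.6675⌉ = 47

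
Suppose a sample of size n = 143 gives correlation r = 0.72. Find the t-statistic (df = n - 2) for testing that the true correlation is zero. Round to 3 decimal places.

1 − r² = 1 − 0.5184 = 0.4816;  √(1−r²) = 0.693974
√(n−2) = √141 = 11.874342
t = r·√(n−2)/√(1−r²) = 0.72 · 11.874342 / 0.693974 = 12.320

12.320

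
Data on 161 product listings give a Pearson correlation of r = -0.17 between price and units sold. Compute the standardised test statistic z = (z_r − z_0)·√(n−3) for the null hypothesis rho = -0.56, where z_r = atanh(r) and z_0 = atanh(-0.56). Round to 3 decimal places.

z_r = atanh(-0.17) = -0.171667,  z_0 = atanh(-0.56) = -0.632833
SE = 1/√(n−3) = 1/√158 = 0.079556
z = (z_r − z_0)/SE = (-0.171667 − (-0.632833)) / 0.079556 = 0.461166 / 0.079556 = 5.797

5.797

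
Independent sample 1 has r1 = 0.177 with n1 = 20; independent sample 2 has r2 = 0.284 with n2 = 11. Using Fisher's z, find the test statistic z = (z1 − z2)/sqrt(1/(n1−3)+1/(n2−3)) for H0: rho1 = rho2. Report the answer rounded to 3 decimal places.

-0.264

Fisher z-transforms: z1 = atanh(0.177) = 0.178884, z2 = atanh(0.284) = 0.292028; difference d = -0.113144
Var(d) = 1/17 + 1/8 = 0.0588235 + 0.1250000 = 0.1838235
z = d/√Var(d) = -0.113144 / √0.1838235 = -0.113144 / 0.428746 = -0.264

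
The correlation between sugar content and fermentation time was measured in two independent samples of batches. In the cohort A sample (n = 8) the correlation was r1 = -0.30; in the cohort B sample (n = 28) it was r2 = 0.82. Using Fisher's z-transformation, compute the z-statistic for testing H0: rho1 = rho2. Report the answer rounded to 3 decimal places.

Fisher z-transforms: z1 = atanh(-0.30) = -0.309520, z2 = atanh(0.82) = 1.156817; difference d = -1.466337
Var(d) = 1/5 + 1/25 = 0.2000000 + 0.0400000 = 0.2400000
z = d/√Var(d) = -1.466337 / √0.2400000 = -1.466337 / 0.489898 = -2.993

-2.993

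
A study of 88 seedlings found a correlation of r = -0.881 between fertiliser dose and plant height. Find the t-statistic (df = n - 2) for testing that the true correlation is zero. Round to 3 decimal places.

t = r·√(n−2) / √(1−r²) with r = -0.881, n = 88
  = -0.881·√86 / √(1 − 0.776161)
  = -0.881·9.273618 / 0.473116
  = -8.170057 / 0.473116 = -17.269

-17.269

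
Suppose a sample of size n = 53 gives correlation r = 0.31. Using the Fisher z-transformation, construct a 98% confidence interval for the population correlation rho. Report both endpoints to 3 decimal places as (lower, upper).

z_r = atanh(0.31) = 0.320545;  SE = 1/√(n−3) = 1/√50 = 0.141421
z-limits: 0.320545 ± 2.326·0.141421 = 0.320545 ± 0.328945 = [-0.008400, 0.649490]
ρ-limits: (tanh -0.008400, tanh 0.649490) = (-0.008, 0.571)

(-0.008, 0.571)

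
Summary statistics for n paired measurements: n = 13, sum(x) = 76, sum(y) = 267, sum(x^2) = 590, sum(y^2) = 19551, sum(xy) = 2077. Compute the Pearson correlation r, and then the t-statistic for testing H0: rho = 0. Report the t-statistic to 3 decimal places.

Numerator: nΣxy − (Σx)(Σy) = 13·2077 − (76)(267) = 6709
Denominator: √[(nΣx²−(Σx)²)(nΣy²−(Σy)²)]
  nΣx²−(Σx)² = 13·590 − 5776 = 1894;  nΣy²−(Σy)² = 13·19551 − 71289 = 182874
  √(1894·182874) = √346363356 = 18610.8397
r = 6709 / 18610.8397 = 0.3605
t = r·√(n−2)/√(1−r²) = 0.3605·√11 / √(1−0.129960) = 1.195643 / 0.932759 = 1.282

1.282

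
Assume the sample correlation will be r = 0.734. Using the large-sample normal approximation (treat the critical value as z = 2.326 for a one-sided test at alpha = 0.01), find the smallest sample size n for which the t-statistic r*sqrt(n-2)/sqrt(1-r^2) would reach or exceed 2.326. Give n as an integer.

Need r·√(n−2)/√(1−r²) ≥ 2.326
√(n−2) ≥ 2.326·√(1−0.538756) / 0.734 = 2.326·0.679149 / 0.734 = 2.1522
n−2 ≥ 4.6320  ⇒  n ≥ 6.6320
Smallest integer n = 7

7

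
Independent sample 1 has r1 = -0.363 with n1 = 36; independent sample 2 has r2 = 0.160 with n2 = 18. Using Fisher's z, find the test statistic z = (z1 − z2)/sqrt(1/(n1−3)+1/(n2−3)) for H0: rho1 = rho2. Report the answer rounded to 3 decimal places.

Fisher z-transforms: z1 = atanh(-0.363) = -0.380337, z2 = atanh(0.160) = 0.161387; difference d = -0.541724
Var(d) = 1/33 + 1/15 = 0.0303030 + 0.0666667 = 0.0969697
z = d/√Var(d) = -0.541724 / √0.0969697 = -0.541724 / 0.311400 = -1.740

-1.740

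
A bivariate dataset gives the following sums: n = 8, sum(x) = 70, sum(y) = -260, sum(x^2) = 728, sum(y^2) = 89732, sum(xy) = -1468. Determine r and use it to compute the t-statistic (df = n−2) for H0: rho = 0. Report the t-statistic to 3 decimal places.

Numerator: nΣxy − (Σx)(Σy) = 8·(-1468) − (70)(-260) = 6456
Denominator: √[(nΣx²−(Σx)²)(nΣy²−(Σy)²)]
  nΣx²−(Σx)² = 8·728 − 4900 = 924;  nΣy²−(Σy)² = 8·89732 − 67600 = 650256
  √(924·650256) = √600836544 = 24511.9674
r = 6456 / 24511.9674 = 0.2634
t = r·√(n−2)/√(1−r²) = 0.2634·√6 / √(1−0.069380) = 0.645196 / 0.964686 = 0.669

0.669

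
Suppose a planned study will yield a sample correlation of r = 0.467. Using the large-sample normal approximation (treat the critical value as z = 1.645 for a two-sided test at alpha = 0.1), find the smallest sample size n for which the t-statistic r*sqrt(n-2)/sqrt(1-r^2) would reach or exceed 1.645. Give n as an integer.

Need r·√(n−2)/√(1−r²) ≥ 1.645
√(n−2) ≥ 1.645·√(1−0.218089) / 0.467 = 1.645·0.884257 / 0.467 = 3.1148
n−2 ≥ 9.7020  ⇒  n ≥ 11.7020
Smallest integer n = 12

12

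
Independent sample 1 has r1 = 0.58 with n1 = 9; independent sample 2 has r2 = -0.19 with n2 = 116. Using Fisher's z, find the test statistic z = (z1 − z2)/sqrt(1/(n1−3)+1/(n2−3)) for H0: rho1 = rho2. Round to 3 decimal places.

2.040

z1 = atanh(0.58) = 0.662463,  z2 = atanh(-0.19) = -0.192337
SE = √(1/(n1−3) + 1/(n2−3)) = √(1/6 + 1/113) = √(0.1666667 + 0.0088496) = √0.1755163 = 0.418947
z = (z1 − z2)/SE = (0.662463 − (-0.192337)) / 0.418947 = 0.854800 / 0.418947 = 2.040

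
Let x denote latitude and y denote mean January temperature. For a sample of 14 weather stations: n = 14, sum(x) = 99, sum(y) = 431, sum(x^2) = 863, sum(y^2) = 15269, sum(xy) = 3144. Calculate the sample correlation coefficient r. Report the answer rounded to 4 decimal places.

S_xy = nΣxy − ΣxΣy = 14·3144 − 99·431 = 44016 − 42669 = 1347
S_xx = nΣx² − (Σx)² = 14·863 − 99² = 12082 − 9801 = 2281
S_yy = nΣy² − (Σy)² = 14·15269 − 431² = 213766 − 185761 = 28005
r = S_xy / √(S_xx·S_yy) = 1347 / √(2281·28005) = 1347 / √63879405 = 1347 / 7992.4593 = 0.1685

0.1685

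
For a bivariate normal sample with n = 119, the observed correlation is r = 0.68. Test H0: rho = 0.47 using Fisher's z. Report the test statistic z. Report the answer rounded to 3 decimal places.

z_r = atanh(0.68) = 0.829114,  z_0 = atanh(0.47) = 0.510070
SE = 1/√(n−3) = 1/√116 = 0.092848
z = (z_r − z_0)/SE = (0.829114 − 0.510070) / 0.092848 = 0.319044 / 0.092848 = 3.436

3.436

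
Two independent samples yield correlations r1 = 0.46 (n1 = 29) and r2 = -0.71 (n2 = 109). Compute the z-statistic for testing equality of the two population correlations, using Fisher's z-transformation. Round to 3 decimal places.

6.326

Fisher z-transforms: z1 = atanh(0.46) = 0.497311, z2 = atanh(-0.71) = -0.887184; difference d = 1.384495
Var(d) = 1/26 + 1/106 = 0.0384615 + 0.0094340 = 0.0478955
z = d/√Var(d) = 1.384495 / √0.0478955 = 1.384495 / 0.218850 = 6.326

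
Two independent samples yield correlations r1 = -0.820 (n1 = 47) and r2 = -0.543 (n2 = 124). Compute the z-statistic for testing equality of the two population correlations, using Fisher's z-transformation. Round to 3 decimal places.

-3.115

z1 = atanh(-0.820) = -1.156817,  z2 = atanh(-0.543) = -0.608400
SE = √(1/(n1−3) + 1/(n2−3)) = √(1/44 + 1/121) = √(0.0227273 + 0.0082645) = √0.0309918 = 0.176045
z = (z1 − z2)/SE = (-1.156817 − (-0.608400)) / 0.176045 = -0.548417 / 0.176045 = -3.115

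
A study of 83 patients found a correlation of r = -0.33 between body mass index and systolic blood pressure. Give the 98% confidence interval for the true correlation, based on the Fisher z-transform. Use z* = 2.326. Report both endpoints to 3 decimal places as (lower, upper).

z_r = atanh(-0.33) = -0.342828;  SE = 1/√(n−3) = 1/√80 = 0.111803
z-limits: -0.342828 ± 2.326·0.111803 = -0.342828 ± 0.260054 = [-0.602882, -0.082774]
ρ-limits: (tanh -0.602882, tanh -0.082774) = (-0.539, -0.083)

(-0.539, -0.083)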